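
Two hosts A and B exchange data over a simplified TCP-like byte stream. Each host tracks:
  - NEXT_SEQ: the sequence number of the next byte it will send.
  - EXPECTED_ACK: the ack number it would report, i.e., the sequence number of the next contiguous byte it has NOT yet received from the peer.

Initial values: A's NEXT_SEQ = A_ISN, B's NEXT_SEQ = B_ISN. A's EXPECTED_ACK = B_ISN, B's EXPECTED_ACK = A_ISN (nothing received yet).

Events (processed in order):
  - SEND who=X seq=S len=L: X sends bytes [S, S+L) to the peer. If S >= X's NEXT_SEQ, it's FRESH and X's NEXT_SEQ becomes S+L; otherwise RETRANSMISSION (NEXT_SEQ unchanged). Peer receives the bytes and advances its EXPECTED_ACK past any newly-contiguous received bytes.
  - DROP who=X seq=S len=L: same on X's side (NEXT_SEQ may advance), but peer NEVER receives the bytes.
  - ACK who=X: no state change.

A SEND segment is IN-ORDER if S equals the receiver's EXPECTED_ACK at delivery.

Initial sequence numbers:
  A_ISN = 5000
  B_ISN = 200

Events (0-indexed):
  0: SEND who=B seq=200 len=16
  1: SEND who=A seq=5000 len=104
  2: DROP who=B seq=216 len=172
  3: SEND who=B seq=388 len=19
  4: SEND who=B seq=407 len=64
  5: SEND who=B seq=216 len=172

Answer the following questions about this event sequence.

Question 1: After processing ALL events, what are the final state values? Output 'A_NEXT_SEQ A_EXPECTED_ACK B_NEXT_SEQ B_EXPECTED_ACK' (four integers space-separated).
Answer: 5104 471 471 5104

Derivation:
After event 0: A_seq=5000 A_ack=216 B_seq=216 B_ack=5000
After event 1: A_seq=5104 A_ack=216 B_seq=216 B_ack=5104
After event 2: A_seq=5104 A_ack=216 B_seq=388 B_ack=5104
After event 3: A_seq=5104 A_ack=216 B_seq=407 B_ack=5104
After event 4: A_seq=5104 A_ack=216 B_seq=471 B_ack=5104
After event 5: A_seq=5104 A_ack=471 B_seq=471 B_ack=5104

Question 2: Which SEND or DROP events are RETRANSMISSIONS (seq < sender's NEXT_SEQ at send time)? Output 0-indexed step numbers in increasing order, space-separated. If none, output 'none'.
Step 0: SEND seq=200 -> fresh
Step 1: SEND seq=5000 -> fresh
Step 2: DROP seq=216 -> fresh
Step 3: SEND seq=388 -> fresh
Step 4: SEND seq=407 -> fresh
Step 5: SEND seq=216 -> retransmit

Answer: 5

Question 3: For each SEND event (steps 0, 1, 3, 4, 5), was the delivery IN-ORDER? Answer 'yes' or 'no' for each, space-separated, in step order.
Answer: yes yes no no yes

Derivation:
Step 0: SEND seq=200 -> in-order
Step 1: SEND seq=5000 -> in-order
Step 3: SEND seq=388 -> out-of-order
Step 4: SEND seq=407 -> out-of-order
Step 5: SEND seq=216 -> in-order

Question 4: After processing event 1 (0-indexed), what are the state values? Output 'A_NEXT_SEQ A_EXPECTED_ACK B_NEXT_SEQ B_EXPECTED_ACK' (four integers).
After event 0: A_seq=5000 A_ack=216 B_seq=216 B_ack=5000
After event 1: A_seq=5104 A_ack=216 B_seq=216 B_ack=5104

5104 216 216 5104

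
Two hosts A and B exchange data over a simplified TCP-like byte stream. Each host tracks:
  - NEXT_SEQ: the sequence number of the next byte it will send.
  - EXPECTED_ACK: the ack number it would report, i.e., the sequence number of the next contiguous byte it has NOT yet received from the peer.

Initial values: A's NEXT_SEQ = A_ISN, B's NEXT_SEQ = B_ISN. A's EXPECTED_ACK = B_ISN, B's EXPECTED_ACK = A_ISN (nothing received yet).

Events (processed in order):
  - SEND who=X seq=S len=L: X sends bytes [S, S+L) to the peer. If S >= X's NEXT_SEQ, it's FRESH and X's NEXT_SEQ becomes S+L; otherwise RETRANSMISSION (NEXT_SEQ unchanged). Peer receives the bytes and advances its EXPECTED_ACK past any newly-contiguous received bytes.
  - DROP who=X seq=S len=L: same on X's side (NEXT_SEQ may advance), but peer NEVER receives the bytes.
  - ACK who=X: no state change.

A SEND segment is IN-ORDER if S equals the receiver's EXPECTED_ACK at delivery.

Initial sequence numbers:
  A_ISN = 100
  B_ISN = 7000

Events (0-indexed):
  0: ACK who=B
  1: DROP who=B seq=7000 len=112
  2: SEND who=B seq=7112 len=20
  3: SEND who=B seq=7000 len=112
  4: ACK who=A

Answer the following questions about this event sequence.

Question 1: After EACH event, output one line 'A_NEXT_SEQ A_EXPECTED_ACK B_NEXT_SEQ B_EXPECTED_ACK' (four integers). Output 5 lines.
100 7000 7000 100
100 7000 7112 100
100 7000 7132 100
100 7132 7132 100
100 7132 7132 100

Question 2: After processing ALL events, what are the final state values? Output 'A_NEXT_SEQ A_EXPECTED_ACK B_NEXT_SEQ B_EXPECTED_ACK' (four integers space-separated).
After event 0: A_seq=100 A_ack=7000 B_seq=7000 B_ack=100
After event 1: A_seq=100 A_ack=7000 B_seq=7112 B_ack=100
After event 2: A_seq=100 A_ack=7000 B_seq=7132 B_ack=100
After event 3: A_seq=100 A_ack=7132 B_seq=7132 B_ack=100
After event 4: A_seq=100 A_ack=7132 B_seq=7132 B_ack=100

Answer: 100 7132 7132 100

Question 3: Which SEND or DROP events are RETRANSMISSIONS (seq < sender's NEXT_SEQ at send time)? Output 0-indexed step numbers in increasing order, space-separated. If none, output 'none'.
Answer: 3

Derivation:
Step 1: DROP seq=7000 -> fresh
Step 2: SEND seq=7112 -> fresh
Step 3: SEND seq=7000 -> retransmit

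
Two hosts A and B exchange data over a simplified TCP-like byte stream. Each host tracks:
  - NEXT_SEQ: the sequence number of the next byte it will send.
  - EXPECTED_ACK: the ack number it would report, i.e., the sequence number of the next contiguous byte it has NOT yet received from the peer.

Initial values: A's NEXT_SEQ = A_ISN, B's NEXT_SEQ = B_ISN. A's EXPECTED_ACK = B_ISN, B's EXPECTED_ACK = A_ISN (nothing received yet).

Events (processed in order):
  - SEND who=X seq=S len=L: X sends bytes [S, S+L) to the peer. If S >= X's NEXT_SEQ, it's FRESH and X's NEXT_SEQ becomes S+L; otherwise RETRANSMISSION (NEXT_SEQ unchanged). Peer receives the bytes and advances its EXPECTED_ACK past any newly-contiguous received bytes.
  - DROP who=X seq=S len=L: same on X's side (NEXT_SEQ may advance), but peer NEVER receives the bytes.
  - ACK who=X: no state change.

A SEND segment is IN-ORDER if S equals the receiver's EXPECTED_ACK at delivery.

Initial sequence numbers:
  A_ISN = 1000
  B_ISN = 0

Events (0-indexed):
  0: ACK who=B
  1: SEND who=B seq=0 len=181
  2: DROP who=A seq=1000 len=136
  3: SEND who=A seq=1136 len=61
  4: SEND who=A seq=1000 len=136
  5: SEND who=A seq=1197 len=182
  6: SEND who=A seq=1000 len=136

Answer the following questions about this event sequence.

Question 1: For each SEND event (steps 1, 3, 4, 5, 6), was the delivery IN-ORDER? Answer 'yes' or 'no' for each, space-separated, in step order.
Step 1: SEND seq=0 -> in-order
Step 3: SEND seq=1136 -> out-of-order
Step 4: SEND seq=1000 -> in-order
Step 5: SEND seq=1197 -> in-order
Step 6: SEND seq=1000 -> out-of-order

Answer: yes no yes yes no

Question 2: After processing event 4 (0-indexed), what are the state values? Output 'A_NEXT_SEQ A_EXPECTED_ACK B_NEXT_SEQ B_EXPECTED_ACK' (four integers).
After event 0: A_seq=1000 A_ack=0 B_seq=0 B_ack=1000
After event 1: A_seq=1000 A_ack=181 B_seq=181 B_ack=1000
After event 2: A_seq=1136 A_ack=181 B_seq=181 B_ack=1000
After event 3: A_seq=1197 A_ack=181 B_seq=181 B_ack=1000
After event 4: A_seq=1197 A_ack=181 B_seq=181 B_ack=1197

1197 181 181 1197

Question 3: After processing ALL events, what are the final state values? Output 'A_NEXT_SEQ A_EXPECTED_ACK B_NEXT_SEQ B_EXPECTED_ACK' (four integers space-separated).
After event 0: A_seq=1000 A_ack=0 B_seq=0 B_ack=1000
After event 1: A_seq=1000 A_ack=181 B_seq=181 B_ack=1000
After event 2: A_seq=1136 A_ack=181 B_seq=181 B_ack=1000
After event 3: A_seq=1197 A_ack=181 B_seq=181 B_ack=1000
After event 4: A_seq=1197 A_ack=181 B_seq=181 B_ack=1197
After event 5: A_seq=1379 A_ack=181 B_seq=181 B_ack=1379
After event 6: A_seq=1379 A_ack=181 B_seq=181 B_ack=1379

Answer: 1379 181 181 1379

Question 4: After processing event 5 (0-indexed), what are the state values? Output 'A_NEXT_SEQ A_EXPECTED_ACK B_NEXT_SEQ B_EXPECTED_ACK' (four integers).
After event 0: A_seq=1000 A_ack=0 B_seq=0 B_ack=1000
After event 1: A_seq=1000 A_ack=181 B_seq=181 B_ack=1000
After event 2: A_seq=1136 A_ack=181 B_seq=181 B_ack=1000
After event 3: A_seq=1197 A_ack=181 B_seq=181 B_ack=1000
After event 4: A_seq=1197 A_ack=181 B_seq=181 B_ack=1197
After event 5: A_seq=1379 A_ack=181 B_seq=181 B_ack=1379

1379 181 181 1379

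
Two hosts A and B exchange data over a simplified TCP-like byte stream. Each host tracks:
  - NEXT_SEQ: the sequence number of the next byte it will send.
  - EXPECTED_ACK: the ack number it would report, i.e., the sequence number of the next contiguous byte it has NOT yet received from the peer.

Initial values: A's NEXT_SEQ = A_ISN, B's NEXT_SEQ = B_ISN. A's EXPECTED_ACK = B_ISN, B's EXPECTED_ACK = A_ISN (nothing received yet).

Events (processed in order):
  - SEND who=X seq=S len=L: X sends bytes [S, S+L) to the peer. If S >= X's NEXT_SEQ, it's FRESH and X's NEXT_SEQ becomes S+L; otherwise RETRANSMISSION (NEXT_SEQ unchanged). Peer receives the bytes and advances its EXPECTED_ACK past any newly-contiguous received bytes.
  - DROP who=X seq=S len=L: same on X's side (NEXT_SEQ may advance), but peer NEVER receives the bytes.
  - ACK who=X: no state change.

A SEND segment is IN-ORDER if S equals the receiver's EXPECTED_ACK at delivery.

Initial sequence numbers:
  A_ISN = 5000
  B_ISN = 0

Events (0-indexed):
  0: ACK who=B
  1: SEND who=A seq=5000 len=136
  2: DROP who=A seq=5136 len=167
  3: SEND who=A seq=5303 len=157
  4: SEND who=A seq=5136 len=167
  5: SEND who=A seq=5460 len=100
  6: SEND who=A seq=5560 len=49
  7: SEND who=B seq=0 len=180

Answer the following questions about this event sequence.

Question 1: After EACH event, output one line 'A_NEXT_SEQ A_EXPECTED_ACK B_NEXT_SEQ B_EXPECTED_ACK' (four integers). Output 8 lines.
5000 0 0 5000
5136 0 0 5136
5303 0 0 5136
5460 0 0 5136
5460 0 0 5460
5560 0 0 5560
5609 0 0 5609
5609 180 180 5609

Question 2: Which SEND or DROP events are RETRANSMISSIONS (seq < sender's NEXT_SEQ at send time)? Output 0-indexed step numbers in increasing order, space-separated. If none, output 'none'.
Answer: 4

Derivation:
Step 1: SEND seq=5000 -> fresh
Step 2: DROP seq=5136 -> fresh
Step 3: SEND seq=5303 -> fresh
Step 4: SEND seq=5136 -> retransmit
Step 5: SEND seq=5460 -> fresh
Step 6: SEND seq=5560 -> fresh
Step 7: SEND seq=0 -> fresh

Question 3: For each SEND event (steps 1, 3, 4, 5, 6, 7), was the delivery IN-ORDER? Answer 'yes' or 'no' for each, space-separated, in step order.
Answer: yes no yes yes yes yes

Derivation:
Step 1: SEND seq=5000 -> in-order
Step 3: SEND seq=5303 -> out-of-order
Step 4: SEND seq=5136 -> in-order
Step 5: SEND seq=5460 -> in-order
Step 6: SEND seq=5560 -> in-order
Step 7: SEND seq=0 -> in-order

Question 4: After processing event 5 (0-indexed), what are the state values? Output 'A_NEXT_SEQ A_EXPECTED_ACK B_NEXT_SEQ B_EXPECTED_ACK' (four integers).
After event 0: A_seq=5000 A_ack=0 B_seq=0 B_ack=5000
After event 1: A_seq=5136 A_ack=0 B_seq=0 B_ack=5136
After event 2: A_seq=5303 A_ack=0 B_seq=0 B_ack=5136
After event 3: A_seq=5460 A_ack=0 B_seq=0 B_ack=5136
After event 4: A_seq=5460 A_ack=0 B_seq=0 B_ack=5460
After event 5: A_seq=5560 A_ack=0 B_seq=0 B_ack=5560

5560 0 0 5560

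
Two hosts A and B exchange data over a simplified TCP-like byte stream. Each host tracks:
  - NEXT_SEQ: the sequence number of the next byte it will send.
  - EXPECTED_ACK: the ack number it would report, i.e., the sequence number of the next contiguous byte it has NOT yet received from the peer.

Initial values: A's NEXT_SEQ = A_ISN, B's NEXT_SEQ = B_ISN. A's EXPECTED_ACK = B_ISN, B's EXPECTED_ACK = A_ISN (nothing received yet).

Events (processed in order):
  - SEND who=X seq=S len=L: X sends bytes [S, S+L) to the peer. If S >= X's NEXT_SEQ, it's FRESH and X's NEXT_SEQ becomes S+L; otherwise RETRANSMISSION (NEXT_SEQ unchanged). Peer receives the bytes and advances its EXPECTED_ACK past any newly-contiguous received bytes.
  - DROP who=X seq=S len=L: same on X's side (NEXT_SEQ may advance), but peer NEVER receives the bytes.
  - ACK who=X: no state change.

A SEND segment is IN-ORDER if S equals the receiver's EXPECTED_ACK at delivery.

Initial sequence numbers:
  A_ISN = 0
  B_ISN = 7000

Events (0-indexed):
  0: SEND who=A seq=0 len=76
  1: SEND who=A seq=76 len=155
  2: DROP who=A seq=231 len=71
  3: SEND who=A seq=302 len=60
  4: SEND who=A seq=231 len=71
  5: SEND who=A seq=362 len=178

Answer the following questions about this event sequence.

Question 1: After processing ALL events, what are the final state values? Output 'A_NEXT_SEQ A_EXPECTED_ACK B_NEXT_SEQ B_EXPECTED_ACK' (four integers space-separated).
Answer: 540 7000 7000 540

Derivation:
After event 0: A_seq=76 A_ack=7000 B_seq=7000 B_ack=76
After event 1: A_seq=231 A_ack=7000 B_seq=7000 B_ack=231
After event 2: A_seq=302 A_ack=7000 B_seq=7000 B_ack=231
After event 3: A_seq=362 A_ack=7000 B_seq=7000 B_ack=231
After event 4: A_seq=362 A_ack=7000 B_seq=7000 B_ack=362
After event 5: A_seq=540 A_ack=7000 B_seq=7000 B_ack=540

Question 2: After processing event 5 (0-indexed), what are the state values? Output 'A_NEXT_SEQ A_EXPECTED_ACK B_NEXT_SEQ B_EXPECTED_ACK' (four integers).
After event 0: A_seq=76 A_ack=7000 B_seq=7000 B_ack=76
After event 1: A_seq=231 A_ack=7000 B_seq=7000 B_ack=231
After event 2: A_seq=302 A_ack=7000 B_seq=7000 B_ack=231
After event 3: A_seq=362 A_ack=7000 B_seq=7000 B_ack=231
After event 4: A_seq=362 A_ack=7000 B_seq=7000 B_ack=362
After event 5: A_seq=540 A_ack=7000 B_seq=7000 B_ack=540

540 7000 7000 540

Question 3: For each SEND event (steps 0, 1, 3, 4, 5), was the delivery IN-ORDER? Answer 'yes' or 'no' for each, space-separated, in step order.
Step 0: SEND seq=0 -> in-order
Step 1: SEND seq=76 -> in-order
Step 3: SEND seq=302 -> out-of-order
Step 4: SEND seq=231 -> in-order
Step 5: SEND seq=362 -> in-order

Answer: yes yes no yes yes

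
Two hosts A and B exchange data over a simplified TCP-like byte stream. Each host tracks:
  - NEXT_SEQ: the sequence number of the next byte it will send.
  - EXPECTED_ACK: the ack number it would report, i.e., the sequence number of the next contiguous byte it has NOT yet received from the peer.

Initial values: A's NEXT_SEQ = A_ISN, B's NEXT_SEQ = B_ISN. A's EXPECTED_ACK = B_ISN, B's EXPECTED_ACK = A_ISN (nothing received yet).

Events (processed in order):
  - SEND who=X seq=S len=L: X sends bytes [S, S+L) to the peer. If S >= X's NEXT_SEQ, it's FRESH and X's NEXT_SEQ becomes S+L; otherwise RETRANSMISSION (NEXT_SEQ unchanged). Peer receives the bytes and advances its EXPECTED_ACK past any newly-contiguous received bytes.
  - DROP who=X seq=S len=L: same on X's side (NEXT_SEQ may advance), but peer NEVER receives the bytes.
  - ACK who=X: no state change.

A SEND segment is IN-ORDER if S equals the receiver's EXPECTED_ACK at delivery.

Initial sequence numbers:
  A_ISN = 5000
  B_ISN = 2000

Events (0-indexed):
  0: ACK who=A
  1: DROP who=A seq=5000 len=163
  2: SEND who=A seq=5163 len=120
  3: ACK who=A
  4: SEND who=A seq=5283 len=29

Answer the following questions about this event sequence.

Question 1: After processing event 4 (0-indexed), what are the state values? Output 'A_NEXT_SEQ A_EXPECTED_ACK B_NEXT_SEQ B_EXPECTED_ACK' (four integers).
After event 0: A_seq=5000 A_ack=2000 B_seq=2000 B_ack=5000
After event 1: A_seq=5163 A_ack=2000 B_seq=2000 B_ack=5000
After event 2: A_seq=5283 A_ack=2000 B_seq=2000 B_ack=5000
After event 3: A_seq=5283 A_ack=2000 B_seq=2000 B_ack=5000
After event 4: A_seq=5312 A_ack=2000 B_seq=2000 B_ack=5000

5312 2000 2000 5000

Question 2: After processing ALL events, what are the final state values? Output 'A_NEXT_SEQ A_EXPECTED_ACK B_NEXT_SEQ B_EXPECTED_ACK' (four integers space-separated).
After event 0: A_seq=5000 A_ack=2000 B_seq=2000 B_ack=5000
After event 1: A_seq=5163 A_ack=2000 B_seq=2000 B_ack=5000
After event 2: A_seq=5283 A_ack=2000 B_seq=2000 B_ack=5000
After event 3: A_seq=5283 A_ack=2000 B_seq=2000 B_ack=5000
After event 4: A_seq=5312 A_ack=2000 B_seq=2000 B_ack=5000

Answer: 5312 2000 2000 5000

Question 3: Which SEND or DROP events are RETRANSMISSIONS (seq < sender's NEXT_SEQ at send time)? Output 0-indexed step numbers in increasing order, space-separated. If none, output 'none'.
Step 1: DROP seq=5000 -> fresh
Step 2: SEND seq=5163 -> fresh
Step 4: SEND seq=5283 -> fresh

Answer: none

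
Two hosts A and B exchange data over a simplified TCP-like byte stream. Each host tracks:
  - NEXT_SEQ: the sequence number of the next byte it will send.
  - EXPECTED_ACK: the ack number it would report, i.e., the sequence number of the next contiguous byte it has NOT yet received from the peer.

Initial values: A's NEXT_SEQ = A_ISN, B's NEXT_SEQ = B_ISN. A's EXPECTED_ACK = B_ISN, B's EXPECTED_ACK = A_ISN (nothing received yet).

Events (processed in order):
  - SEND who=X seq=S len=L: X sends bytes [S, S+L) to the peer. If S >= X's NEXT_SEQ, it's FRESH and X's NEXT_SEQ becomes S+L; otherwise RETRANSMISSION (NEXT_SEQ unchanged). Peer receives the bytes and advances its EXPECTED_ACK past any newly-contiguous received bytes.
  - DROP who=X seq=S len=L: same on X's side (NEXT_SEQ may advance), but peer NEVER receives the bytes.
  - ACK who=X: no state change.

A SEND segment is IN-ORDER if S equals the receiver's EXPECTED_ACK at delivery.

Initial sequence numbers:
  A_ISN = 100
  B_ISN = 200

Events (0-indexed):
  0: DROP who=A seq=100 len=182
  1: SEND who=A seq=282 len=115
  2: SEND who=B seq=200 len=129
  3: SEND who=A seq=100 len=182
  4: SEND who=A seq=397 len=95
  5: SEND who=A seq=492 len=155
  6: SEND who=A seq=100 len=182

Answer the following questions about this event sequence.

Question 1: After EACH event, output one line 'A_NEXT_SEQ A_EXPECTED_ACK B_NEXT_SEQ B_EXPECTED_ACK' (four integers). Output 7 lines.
282 200 200 100
397 200 200 100
397 329 329 100
397 329 329 397
492 329 329 492
647 329 329 647
647 329 329 647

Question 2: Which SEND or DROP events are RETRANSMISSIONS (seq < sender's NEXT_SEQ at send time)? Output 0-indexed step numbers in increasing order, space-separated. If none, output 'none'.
Step 0: DROP seq=100 -> fresh
Step 1: SEND seq=282 -> fresh
Step 2: SEND seq=200 -> fresh
Step 3: SEND seq=100 -> retransmit
Step 4: SEND seq=397 -> fresh
Step 5: SEND seq=492 -> fresh
Step 6: SEND seq=100 -> retransmit

Answer: 3 6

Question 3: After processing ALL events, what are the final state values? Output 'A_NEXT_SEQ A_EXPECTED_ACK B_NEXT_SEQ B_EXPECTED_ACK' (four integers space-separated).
After event 0: A_seq=282 A_ack=200 B_seq=200 B_ack=100
After event 1: A_seq=397 A_ack=200 B_seq=200 B_ack=100
After event 2: A_seq=397 A_ack=329 B_seq=329 B_ack=100
After event 3: A_seq=397 A_ack=329 B_seq=329 B_ack=397
After event 4: A_seq=492 A_ack=329 B_seq=329 B_ack=492
After event 5: A_seq=647 A_ack=329 B_seq=329 B_ack=647
After event 6: A_seq=647 A_ack=329 B_seq=329 B_ack=647

Answer: 647 329 329 647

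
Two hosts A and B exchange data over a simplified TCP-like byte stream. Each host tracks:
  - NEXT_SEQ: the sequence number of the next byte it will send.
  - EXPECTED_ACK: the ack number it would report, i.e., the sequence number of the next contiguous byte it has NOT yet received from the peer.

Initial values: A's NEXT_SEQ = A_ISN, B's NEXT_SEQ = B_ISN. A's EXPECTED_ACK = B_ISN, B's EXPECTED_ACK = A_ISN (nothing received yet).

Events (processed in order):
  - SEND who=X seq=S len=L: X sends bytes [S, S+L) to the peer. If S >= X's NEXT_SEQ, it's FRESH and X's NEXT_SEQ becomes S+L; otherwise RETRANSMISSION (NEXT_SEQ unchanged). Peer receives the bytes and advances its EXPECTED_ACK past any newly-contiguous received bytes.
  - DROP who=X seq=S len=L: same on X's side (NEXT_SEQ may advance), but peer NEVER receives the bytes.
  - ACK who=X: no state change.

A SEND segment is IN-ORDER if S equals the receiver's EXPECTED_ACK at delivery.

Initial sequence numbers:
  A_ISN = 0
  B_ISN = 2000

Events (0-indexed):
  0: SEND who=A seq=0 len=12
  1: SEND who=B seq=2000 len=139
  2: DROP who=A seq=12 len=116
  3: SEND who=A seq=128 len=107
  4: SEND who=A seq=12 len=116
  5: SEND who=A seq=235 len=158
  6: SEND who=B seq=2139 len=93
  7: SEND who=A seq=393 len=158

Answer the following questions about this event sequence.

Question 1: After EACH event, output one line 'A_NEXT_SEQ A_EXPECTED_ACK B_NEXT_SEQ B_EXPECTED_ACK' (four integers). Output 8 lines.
12 2000 2000 12
12 2139 2139 12
128 2139 2139 12
235 2139 2139 12
235 2139 2139 235
393 2139 2139 393
393 2232 2232 393
551 2232 2232 551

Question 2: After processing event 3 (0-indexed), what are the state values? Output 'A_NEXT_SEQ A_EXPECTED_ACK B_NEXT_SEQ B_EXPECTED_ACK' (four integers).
After event 0: A_seq=12 A_ack=2000 B_seq=2000 B_ack=12
After event 1: A_seq=12 A_ack=2139 B_seq=2139 B_ack=12
After event 2: A_seq=128 A_ack=2139 B_seq=2139 B_ack=12
After event 3: A_seq=235 A_ack=2139 B_seq=2139 B_ack=12

235 2139 2139 12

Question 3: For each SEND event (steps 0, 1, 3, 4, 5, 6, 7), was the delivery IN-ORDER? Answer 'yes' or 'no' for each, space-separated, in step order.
Step 0: SEND seq=0 -> in-order
Step 1: SEND seq=2000 -> in-order
Step 3: SEND seq=128 -> out-of-order
Step 4: SEND seq=12 -> in-order
Step 5: SEND seq=235 -> in-order
Step 6: SEND seq=2139 -> in-order
Step 7: SEND seq=393 -> in-order

Answer: yes yes no yes yes yes yes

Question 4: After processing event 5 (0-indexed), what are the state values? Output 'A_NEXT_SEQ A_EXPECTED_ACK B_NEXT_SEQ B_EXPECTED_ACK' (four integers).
After event 0: A_seq=12 A_ack=2000 B_seq=2000 B_ack=12
After event 1: A_seq=12 A_ack=2139 B_seq=2139 B_ack=12
After event 2: A_seq=128 A_ack=2139 B_seq=2139 B_ack=12
After event 3: A_seq=235 A_ack=2139 B_seq=2139 B_ack=12
After event 4: A_seq=235 A_ack=2139 B_seq=2139 B_ack=235
After event 5: A_seq=393 A_ack=2139 B_seq=2139 B_ack=393

393 2139 2139 393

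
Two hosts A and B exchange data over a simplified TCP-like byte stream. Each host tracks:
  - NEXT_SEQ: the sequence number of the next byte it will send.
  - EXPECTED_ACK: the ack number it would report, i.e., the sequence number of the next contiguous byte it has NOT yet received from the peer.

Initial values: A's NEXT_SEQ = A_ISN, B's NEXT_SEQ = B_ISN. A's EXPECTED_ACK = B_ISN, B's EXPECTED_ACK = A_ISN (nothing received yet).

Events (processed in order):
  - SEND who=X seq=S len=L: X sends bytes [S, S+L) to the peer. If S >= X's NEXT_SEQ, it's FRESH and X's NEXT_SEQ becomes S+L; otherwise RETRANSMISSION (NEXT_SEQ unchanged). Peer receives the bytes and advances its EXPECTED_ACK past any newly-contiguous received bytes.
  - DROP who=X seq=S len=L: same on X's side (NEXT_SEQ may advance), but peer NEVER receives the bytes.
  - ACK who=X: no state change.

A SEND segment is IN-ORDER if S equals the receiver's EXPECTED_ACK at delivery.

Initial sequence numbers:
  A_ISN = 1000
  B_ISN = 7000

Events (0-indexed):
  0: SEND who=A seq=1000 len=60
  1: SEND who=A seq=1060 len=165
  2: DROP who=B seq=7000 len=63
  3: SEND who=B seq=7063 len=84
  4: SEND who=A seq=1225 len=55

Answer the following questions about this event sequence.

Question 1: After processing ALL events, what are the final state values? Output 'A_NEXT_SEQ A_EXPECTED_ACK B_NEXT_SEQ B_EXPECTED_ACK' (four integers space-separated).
After event 0: A_seq=1060 A_ack=7000 B_seq=7000 B_ack=1060
After event 1: A_seq=1225 A_ack=7000 B_seq=7000 B_ack=1225
After event 2: A_seq=1225 A_ack=7000 B_seq=7063 B_ack=1225
After event 3: A_seq=1225 A_ack=7000 B_seq=7147 B_ack=1225
After event 4: A_seq=1280 A_ack=7000 B_seq=7147 B_ack=1280

Answer: 1280 7000 7147 1280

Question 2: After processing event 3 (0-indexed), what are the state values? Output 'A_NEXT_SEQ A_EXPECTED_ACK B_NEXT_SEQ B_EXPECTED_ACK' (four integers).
After event 0: A_seq=1060 A_ack=7000 B_seq=7000 B_ack=1060
After event 1: A_seq=1225 A_ack=7000 B_seq=7000 B_ack=1225
After event 2: A_seq=1225 A_ack=7000 B_seq=7063 B_ack=1225
After event 3: A_seq=1225 A_ack=7000 B_seq=7147 B_ack=1225

1225 7000 7147 1225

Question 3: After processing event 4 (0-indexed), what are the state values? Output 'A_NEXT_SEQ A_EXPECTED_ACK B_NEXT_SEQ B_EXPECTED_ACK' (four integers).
After event 0: A_seq=1060 A_ack=7000 B_seq=7000 B_ack=1060
After event 1: A_seq=1225 A_ack=7000 B_seq=7000 B_ack=1225
After event 2: A_seq=1225 A_ack=7000 B_seq=7063 B_ack=1225
After event 3: A_seq=1225 A_ack=7000 B_seq=7147 B_ack=1225
After event 4: A_seq=1280 A_ack=7000 B_seq=7147 B_ack=1280

1280 7000 7147 1280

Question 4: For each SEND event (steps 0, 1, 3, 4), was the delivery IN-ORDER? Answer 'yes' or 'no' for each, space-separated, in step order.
Step 0: SEND seq=1000 -> in-order
Step 1: SEND seq=1060 -> in-order
Step 3: SEND seq=7063 -> out-of-order
Step 4: SEND seq=1225 -> in-order

Answer: yes yes no yes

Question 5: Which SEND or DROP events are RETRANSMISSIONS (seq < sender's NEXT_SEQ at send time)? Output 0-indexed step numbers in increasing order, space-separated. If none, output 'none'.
Step 0: SEND seq=1000 -> fresh
Step 1: SEND seq=1060 -> fresh
Step 2: DROP seq=7000 -> fresh
Step 3: SEND seq=7063 -> fresh
Step 4: SEND seq=1225 -> fresh

Answer: none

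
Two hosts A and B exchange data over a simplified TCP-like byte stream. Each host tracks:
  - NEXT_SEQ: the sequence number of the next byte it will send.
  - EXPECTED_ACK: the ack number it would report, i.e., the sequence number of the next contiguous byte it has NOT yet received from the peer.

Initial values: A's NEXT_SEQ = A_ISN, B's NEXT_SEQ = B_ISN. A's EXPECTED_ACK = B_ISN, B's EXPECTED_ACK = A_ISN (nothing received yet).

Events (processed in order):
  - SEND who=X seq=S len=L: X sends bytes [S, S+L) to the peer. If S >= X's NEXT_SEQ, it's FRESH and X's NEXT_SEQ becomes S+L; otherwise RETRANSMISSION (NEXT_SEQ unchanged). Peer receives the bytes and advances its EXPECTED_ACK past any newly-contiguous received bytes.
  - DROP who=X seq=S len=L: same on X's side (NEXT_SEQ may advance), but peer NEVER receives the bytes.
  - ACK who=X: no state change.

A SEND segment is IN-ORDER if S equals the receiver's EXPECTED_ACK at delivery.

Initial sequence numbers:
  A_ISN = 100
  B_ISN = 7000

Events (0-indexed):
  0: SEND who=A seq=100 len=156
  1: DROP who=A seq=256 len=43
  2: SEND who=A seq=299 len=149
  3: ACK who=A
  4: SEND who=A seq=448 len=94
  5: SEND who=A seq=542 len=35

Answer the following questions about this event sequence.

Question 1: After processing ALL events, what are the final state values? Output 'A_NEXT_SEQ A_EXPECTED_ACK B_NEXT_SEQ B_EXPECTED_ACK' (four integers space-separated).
Answer: 577 7000 7000 256

Derivation:
After event 0: A_seq=256 A_ack=7000 B_seq=7000 B_ack=256
After event 1: A_seq=299 A_ack=7000 B_seq=7000 B_ack=256
After event 2: A_seq=448 A_ack=7000 B_seq=7000 B_ack=256
After event 3: A_seq=448 A_ack=7000 B_seq=7000 B_ack=256
After event 4: A_seq=542 A_ack=7000 B_seq=7000 B_ack=256
After event 5: A_seq=577 A_ack=7000 B_seq=7000 B_ack=256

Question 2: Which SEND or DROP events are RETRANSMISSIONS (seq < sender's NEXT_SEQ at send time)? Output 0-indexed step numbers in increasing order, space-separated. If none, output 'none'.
Step 0: SEND seq=100 -> fresh
Step 1: DROP seq=256 -> fresh
Step 2: SEND seq=299 -> fresh
Step 4: SEND seq=448 -> fresh
Step 5: SEND seq=542 -> fresh

Answer: none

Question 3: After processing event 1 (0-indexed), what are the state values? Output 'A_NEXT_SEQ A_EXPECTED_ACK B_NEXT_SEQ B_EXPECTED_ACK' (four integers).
After event 0: A_seq=256 A_ack=7000 B_seq=7000 B_ack=256
After event 1: A_seq=299 A_ack=7000 B_seq=7000 B_ack=256

299 7000 7000 256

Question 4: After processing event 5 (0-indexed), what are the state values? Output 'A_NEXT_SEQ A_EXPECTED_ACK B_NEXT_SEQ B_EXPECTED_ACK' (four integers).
After event 0: A_seq=256 A_ack=7000 B_seq=7000 B_ack=256
After event 1: A_seq=299 A_ack=7000 B_seq=7000 B_ack=256
After event 2: A_seq=448 A_ack=7000 B_seq=7000 B_ack=256
After event 3: A_seq=448 A_ack=7000 B_seq=7000 B_ack=256
After event 4: A_seq=542 A_ack=7000 B_seq=7000 B_ack=256
After event 5: A_seq=577 A_ack=7000 B_seq=7000 B_ack=256

577 7000 7000 256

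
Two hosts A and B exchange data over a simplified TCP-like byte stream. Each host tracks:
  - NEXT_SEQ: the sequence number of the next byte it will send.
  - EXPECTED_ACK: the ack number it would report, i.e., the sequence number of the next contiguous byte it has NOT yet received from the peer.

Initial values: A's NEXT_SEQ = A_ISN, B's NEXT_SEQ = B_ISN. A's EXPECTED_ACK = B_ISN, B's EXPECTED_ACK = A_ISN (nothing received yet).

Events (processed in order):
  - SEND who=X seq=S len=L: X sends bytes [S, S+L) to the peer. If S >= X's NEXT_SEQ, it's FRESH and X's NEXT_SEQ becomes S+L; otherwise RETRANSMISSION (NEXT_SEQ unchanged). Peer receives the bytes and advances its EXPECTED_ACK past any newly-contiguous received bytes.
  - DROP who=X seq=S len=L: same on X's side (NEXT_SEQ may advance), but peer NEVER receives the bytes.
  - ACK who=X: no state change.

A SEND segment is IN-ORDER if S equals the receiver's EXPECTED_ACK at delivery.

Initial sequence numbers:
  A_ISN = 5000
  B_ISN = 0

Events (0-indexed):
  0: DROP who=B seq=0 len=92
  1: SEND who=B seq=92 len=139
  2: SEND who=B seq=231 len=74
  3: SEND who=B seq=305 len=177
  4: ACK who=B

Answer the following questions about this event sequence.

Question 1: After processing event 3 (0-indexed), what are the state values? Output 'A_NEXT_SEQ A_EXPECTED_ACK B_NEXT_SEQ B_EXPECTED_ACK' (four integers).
After event 0: A_seq=5000 A_ack=0 B_seq=92 B_ack=5000
After event 1: A_seq=5000 A_ack=0 B_seq=231 B_ack=5000
After event 2: A_seq=5000 A_ack=0 B_seq=305 B_ack=5000
After event 3: A_seq=5000 A_ack=0 B_seq=482 B_ack=5000

5000 0 482 5000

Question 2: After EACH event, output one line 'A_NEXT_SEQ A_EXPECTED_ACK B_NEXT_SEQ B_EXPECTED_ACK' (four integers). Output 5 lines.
5000 0 92 5000
5000 0 231 5000
5000 0 305 5000
5000 0 482 5000
5000 0 482 5000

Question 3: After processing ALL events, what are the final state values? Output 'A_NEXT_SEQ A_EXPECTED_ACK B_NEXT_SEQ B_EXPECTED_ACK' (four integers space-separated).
Answer: 5000 0 482 5000

Derivation:
After event 0: A_seq=5000 A_ack=0 B_seq=92 B_ack=5000
After event 1: A_seq=5000 A_ack=0 B_seq=231 B_ack=5000
After event 2: A_seq=5000 A_ack=0 B_seq=305 B_ack=5000
After event 3: A_seq=5000 A_ack=0 B_seq=482 B_ack=5000
After event 4: A_seq=5000 A_ack=0 B_seq=482 B_ack=5000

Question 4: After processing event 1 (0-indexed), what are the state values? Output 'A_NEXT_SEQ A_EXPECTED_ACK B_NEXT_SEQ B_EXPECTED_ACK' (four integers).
After event 0: A_seq=5000 A_ack=0 B_seq=92 B_ack=5000
After event 1: A_seq=5000 A_ack=0 B_seq=231 B_ack=5000

5000 0 231 5000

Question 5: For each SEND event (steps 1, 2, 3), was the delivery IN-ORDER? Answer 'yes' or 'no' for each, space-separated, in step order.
Answer: no no no

Derivation:
Step 1: SEND seq=92 -> out-of-order
Step 2: SEND seq=231 -> out-of-order
Step 3: SEND seq=305 -> out-of-order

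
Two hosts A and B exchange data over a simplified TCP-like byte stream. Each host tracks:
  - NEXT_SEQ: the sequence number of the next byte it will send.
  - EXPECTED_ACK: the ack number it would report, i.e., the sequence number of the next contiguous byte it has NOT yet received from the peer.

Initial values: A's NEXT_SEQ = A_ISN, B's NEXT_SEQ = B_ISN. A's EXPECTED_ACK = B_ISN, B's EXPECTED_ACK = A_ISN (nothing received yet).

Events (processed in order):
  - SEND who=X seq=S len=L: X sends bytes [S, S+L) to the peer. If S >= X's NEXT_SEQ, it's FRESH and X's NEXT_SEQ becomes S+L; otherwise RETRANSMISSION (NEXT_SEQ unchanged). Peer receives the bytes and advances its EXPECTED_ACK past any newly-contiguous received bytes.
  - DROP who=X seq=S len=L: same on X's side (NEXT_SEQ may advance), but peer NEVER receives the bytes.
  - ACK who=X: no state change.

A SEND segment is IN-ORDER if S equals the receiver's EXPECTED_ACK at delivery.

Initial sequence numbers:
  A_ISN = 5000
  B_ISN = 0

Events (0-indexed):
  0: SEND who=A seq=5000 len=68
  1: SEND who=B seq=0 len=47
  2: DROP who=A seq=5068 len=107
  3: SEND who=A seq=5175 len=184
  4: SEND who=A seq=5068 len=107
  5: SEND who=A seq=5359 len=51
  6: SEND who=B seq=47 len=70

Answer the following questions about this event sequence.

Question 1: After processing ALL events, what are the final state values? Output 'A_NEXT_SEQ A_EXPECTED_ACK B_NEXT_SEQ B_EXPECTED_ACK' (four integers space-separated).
Answer: 5410 117 117 5410

Derivation:
After event 0: A_seq=5068 A_ack=0 B_seq=0 B_ack=5068
After event 1: A_seq=5068 A_ack=47 B_seq=47 B_ack=5068
After event 2: A_seq=5175 A_ack=47 B_seq=47 B_ack=5068
After event 3: A_seq=5359 A_ack=47 B_seq=47 B_ack=5068
After event 4: A_seq=5359 A_ack=47 B_seq=47 B_ack=5359
After event 5: A_seq=5410 A_ack=47 B_seq=47 B_ack=5410
After event 6: A_seq=5410 A_ack=117 B_seq=117 B_ack=5410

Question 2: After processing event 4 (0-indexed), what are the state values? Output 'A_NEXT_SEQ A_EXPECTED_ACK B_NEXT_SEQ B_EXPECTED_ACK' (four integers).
After event 0: A_seq=5068 A_ack=0 B_seq=0 B_ack=5068
After event 1: A_seq=5068 A_ack=47 B_seq=47 B_ack=5068
After event 2: A_seq=5175 A_ack=47 B_seq=47 B_ack=5068
After event 3: A_seq=5359 A_ack=47 B_seq=47 B_ack=5068
After event 4: A_seq=5359 A_ack=47 B_seq=47 B_ack=5359

5359 47 47 5359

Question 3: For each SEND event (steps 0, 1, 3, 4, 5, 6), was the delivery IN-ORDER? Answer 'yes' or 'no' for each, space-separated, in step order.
Answer: yes yes no yes yes yes

Derivation:
Step 0: SEND seq=5000 -> in-order
Step 1: SEND seq=0 -> in-order
Step 3: SEND seq=5175 -> out-of-order
Step 4: SEND seq=5068 -> in-order
Step 5: SEND seq=5359 -> in-order
Step 6: SEND seq=47 -> in-order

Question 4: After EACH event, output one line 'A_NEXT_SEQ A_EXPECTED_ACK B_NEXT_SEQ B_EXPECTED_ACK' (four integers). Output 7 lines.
5068 0 0 5068
5068 47 47 5068
5175 47 47 5068
5359 47 47 5068
5359 47 47 5359
5410 47 47 5410
5410 117 117 5410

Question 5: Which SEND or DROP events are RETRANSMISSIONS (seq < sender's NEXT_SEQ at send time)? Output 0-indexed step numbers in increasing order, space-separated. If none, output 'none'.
Step 0: SEND seq=5000 -> fresh
Step 1: SEND seq=0 -> fresh
Step 2: DROP seq=5068 -> fresh
Step 3: SEND seq=5175 -> fresh
Step 4: SEND seq=5068 -> retransmit
Step 5: SEND seq=5359 -> fresh
Step 6: SEND seq=47 -> fresh

Answer: 4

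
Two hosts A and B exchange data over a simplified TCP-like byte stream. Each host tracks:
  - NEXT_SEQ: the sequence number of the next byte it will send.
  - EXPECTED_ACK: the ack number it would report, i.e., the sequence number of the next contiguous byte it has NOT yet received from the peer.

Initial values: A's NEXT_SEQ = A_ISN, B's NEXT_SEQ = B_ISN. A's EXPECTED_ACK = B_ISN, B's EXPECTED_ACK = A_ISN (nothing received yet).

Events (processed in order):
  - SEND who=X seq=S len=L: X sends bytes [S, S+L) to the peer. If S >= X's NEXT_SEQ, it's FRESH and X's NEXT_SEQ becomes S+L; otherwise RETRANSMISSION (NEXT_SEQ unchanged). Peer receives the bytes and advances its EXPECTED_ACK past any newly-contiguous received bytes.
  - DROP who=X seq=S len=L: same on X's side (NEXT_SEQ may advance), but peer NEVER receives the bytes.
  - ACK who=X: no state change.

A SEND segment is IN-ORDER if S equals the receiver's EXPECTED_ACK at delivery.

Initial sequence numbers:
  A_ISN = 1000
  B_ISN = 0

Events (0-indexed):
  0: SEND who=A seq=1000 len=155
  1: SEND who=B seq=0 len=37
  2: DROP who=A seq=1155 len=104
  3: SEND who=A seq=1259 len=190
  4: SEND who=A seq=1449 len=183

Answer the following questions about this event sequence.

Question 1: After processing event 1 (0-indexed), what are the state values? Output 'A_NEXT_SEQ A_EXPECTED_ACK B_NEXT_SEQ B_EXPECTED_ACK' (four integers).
After event 0: A_seq=1155 A_ack=0 B_seq=0 B_ack=1155
After event 1: A_seq=1155 A_ack=37 B_seq=37 B_ack=1155

1155 37 37 1155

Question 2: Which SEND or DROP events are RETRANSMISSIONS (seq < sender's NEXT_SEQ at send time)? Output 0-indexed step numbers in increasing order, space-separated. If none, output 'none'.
Step 0: SEND seq=1000 -> fresh
Step 1: SEND seq=0 -> fresh
Step 2: DROP seq=1155 -> fresh
Step 3: SEND seq=1259 -> fresh
Step 4: SEND seq=1449 -> fresh

Answer: none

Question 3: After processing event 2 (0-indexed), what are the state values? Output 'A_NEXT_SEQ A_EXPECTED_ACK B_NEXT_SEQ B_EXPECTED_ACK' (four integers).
After event 0: A_seq=1155 A_ack=0 B_seq=0 B_ack=1155
After event 1: A_seq=1155 A_ack=37 B_seq=37 B_ack=1155
After event 2: A_seq=1259 A_ack=37 B_seq=37 B_ack=1155

1259 37 37 1155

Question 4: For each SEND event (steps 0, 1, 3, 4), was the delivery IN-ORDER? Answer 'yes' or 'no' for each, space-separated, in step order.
Answer: yes yes no no

Derivation:
Step 0: SEND seq=1000 -> in-order
Step 1: SEND seq=0 -> in-order
Step 3: SEND seq=1259 -> out-of-order
Step 4: SEND seq=1449 -> out-of-order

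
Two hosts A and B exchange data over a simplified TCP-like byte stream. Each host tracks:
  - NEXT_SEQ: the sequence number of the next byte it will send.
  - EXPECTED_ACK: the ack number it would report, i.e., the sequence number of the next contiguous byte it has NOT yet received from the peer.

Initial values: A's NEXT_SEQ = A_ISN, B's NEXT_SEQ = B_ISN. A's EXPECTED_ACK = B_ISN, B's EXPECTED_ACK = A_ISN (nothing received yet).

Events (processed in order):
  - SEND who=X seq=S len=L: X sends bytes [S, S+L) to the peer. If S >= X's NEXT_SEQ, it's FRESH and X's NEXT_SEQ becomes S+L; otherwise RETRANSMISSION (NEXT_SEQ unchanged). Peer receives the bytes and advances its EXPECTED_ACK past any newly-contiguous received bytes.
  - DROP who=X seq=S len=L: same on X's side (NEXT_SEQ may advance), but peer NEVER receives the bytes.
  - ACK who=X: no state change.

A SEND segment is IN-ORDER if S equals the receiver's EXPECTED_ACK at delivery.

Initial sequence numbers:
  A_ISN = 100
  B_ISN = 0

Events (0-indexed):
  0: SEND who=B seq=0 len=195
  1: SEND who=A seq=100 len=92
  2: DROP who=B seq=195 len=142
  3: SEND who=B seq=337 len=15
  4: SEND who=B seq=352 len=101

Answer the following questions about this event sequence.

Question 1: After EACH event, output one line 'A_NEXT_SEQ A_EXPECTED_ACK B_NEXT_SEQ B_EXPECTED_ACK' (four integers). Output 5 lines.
100 195 195 100
192 195 195 192
192 195 337 192
192 195 352 192
192 195 453 192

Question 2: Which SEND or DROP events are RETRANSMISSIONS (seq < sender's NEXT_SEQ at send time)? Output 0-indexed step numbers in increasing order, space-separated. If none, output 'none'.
Answer: none

Derivation:
Step 0: SEND seq=0 -> fresh
Step 1: SEND seq=100 -> fresh
Step 2: DROP seq=195 -> fresh
Step 3: SEND seq=337 -> fresh
Step 4: SEND seq=352 -> fresh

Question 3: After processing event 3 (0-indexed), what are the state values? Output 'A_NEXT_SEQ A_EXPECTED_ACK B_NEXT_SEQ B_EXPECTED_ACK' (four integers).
After event 0: A_seq=100 A_ack=195 B_seq=195 B_ack=100
After event 1: A_seq=192 A_ack=195 B_seq=195 B_ack=192
After event 2: A_seq=192 A_ack=195 B_seq=337 B_ack=192
After event 3: A_seq=192 A_ack=195 B_seq=352 B_ack=192

192 195 352 192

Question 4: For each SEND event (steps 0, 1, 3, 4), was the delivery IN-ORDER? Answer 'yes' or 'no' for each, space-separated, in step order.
Answer: yes yes no no

Derivation:
Step 0: SEND seq=0 -> in-order
Step 1: SEND seq=100 -> in-order
Step 3: SEND seq=337 -> out-of-order
Step 4: SEND seq=352 -> out-of-order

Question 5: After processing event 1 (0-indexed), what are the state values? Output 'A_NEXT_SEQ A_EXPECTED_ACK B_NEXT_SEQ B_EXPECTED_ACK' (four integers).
After event 0: A_seq=100 A_ack=195 B_seq=195 B_ack=100
After event 1: A_seq=192 A_ack=195 B_seq=195 B_ack=192

192 195 195 192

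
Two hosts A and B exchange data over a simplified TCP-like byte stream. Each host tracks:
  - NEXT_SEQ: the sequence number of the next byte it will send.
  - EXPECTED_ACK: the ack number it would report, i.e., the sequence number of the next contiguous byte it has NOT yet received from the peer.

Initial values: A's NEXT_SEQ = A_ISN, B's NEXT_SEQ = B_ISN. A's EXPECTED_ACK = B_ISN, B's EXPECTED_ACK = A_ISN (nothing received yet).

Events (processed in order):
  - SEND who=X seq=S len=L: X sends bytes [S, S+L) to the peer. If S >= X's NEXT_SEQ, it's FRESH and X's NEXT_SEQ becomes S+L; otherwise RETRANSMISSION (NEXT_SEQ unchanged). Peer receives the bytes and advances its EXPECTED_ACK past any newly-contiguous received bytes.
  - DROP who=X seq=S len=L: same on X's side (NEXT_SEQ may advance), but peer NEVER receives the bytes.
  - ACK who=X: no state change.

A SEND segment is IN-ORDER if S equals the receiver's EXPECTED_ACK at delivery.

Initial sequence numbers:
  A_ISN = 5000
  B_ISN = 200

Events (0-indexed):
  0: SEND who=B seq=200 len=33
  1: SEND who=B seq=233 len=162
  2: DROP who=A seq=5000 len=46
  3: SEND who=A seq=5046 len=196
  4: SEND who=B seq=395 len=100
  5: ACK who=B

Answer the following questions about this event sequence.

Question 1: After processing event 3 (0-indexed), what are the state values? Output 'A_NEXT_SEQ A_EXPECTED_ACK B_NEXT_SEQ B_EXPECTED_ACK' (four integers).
After event 0: A_seq=5000 A_ack=233 B_seq=233 B_ack=5000
After event 1: A_seq=5000 A_ack=395 B_seq=395 B_ack=5000
After event 2: A_seq=5046 A_ack=395 B_seq=395 B_ack=5000
After event 3: A_seq=5242 A_ack=395 B_seq=395 B_ack=5000

5242 395 395 5000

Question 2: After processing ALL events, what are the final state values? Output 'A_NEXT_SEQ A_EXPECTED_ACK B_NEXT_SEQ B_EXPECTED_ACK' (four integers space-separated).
Answer: 5242 495 495 5000

Derivation:
After event 0: A_seq=5000 A_ack=233 B_seq=233 B_ack=5000
After event 1: A_seq=5000 A_ack=395 B_seq=395 B_ack=5000
After event 2: A_seq=5046 A_ack=395 B_seq=395 B_ack=5000
After event 3: A_seq=5242 A_ack=395 B_seq=395 B_ack=5000
After event 4: A_seq=5242 A_ack=495 B_seq=495 B_ack=5000
After event 5: A_seq=5242 A_ack=495 B_seq=495 B_ack=5000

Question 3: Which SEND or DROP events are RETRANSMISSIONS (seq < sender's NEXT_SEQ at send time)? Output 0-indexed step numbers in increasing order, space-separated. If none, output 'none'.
Step 0: SEND seq=200 -> fresh
Step 1: SEND seq=233 -> fresh
Step 2: DROP seq=5000 -> fresh
Step 3: SEND seq=5046 -> fresh
Step 4: SEND seq=395 -> fresh

Answer: none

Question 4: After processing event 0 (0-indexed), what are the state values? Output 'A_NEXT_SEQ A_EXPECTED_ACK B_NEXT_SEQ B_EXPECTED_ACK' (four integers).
After event 0: A_seq=5000 A_ack=233 B_seq=233 B_ack=5000

5000 233 233 5000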